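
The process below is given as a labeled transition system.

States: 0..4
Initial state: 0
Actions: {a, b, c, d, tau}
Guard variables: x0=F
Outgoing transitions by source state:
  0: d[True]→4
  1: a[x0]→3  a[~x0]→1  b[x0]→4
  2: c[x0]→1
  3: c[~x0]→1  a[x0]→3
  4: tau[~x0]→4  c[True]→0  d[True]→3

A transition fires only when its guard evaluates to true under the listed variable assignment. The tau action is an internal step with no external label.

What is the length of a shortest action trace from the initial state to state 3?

Answer: 2

Analysis:
Breadth-first toward 3:
  depth 0: {0}
  depth 1: {4}
  depth 2: {3}
first hit 3 at d=2 via d·d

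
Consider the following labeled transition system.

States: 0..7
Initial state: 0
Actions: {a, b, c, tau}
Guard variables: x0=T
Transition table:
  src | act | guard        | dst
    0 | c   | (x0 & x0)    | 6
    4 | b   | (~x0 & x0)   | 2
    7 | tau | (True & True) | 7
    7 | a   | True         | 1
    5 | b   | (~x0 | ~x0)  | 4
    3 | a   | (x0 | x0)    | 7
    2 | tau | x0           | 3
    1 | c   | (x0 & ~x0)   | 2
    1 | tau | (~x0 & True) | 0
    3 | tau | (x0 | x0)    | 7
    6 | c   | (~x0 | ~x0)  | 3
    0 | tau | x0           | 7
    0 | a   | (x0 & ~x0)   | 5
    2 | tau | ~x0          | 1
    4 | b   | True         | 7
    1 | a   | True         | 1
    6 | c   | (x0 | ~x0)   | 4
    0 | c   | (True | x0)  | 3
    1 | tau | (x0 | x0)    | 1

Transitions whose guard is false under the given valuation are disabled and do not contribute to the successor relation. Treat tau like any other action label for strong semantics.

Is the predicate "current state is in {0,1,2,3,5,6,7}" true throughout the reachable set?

Allowed set {0,1,2,3,5,6,7}
Reach set: {0,1,3,4,6,7}
  0: ✓
  1: ✓
  3: ✓
  4: VIOLATES
  6: ✓
  7: ✓
counterexample path to 4: c·c

Answer: INVARIANT VIOLATED at state 4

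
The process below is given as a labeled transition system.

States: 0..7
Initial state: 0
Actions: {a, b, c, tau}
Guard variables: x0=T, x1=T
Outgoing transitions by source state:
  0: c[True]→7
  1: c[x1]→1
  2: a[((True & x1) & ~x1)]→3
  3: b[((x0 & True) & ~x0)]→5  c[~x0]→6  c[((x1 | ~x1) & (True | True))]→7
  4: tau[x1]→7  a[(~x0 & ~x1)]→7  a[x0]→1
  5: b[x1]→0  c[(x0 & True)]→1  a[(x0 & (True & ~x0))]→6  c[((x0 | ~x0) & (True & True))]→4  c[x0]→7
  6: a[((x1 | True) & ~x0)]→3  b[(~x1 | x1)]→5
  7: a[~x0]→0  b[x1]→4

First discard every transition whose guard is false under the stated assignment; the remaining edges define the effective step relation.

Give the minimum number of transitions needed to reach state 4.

Answer: 2

Working:
Breadth-first toward 4:
  depth 0: {0}
  depth 1: {7}
  depth 2: {4}
first hit 4 at d=2 via c·b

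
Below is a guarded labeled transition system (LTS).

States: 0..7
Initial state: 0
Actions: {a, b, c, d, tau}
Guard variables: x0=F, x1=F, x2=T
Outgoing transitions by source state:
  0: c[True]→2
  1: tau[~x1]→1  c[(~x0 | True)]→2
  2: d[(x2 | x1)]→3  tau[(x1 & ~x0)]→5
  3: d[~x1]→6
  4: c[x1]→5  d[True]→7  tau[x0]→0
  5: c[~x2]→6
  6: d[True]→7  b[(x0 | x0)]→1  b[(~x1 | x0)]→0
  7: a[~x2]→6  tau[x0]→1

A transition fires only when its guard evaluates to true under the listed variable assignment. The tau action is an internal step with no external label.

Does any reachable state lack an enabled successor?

Reach set: {0,2,3,6,7}
  0: c→2  [1 out]
  2: d→3  [1 out]
  3: d→6  [1 out]
  6: b→0  d→7  [2 out]
  7: ∅  [deadlock]
witness 7: c·d·d·d

Answer: DEADLOCK at state 7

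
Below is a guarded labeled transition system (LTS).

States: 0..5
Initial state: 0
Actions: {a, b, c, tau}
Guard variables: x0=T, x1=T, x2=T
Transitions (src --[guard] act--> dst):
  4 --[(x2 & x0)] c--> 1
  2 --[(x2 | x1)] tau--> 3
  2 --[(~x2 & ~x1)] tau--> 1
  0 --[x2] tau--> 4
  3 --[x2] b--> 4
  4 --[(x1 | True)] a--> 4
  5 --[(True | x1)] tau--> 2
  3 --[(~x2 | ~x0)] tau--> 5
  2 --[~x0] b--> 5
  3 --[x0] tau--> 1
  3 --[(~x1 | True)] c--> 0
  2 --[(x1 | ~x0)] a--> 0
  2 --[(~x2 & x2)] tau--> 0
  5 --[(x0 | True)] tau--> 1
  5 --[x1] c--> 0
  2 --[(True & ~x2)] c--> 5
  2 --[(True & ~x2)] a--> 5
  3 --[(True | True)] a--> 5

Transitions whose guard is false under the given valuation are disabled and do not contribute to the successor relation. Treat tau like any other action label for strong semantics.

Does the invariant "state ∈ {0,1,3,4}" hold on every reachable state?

Answer: INVARIANT HOLDS

Working:
Allowed set {0,1,3,4}
R = {0,1,4}
  0: ✓
  1: ✓
  4: ✓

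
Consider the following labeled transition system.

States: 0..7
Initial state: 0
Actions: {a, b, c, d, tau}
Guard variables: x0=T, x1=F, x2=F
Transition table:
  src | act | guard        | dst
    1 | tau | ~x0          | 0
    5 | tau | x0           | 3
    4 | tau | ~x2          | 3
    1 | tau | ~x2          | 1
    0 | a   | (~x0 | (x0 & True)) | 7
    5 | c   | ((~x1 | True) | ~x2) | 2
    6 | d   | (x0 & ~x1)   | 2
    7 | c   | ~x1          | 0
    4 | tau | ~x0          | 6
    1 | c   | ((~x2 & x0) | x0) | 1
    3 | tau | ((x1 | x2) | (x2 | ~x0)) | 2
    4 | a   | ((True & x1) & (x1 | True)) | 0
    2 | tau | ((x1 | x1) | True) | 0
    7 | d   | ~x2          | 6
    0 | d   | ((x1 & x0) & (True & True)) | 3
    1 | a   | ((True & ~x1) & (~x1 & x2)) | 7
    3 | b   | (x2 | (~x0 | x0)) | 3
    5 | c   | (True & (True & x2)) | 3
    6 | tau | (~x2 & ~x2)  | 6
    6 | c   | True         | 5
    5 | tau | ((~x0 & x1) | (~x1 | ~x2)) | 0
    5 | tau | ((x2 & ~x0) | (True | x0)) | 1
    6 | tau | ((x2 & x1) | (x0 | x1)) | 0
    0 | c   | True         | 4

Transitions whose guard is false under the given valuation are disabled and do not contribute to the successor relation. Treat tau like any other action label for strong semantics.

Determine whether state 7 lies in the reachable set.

After dropping false guards: 17 live edges.
L0 = {0}
L1 = {4,7}  total {0,4,7}
L2 = {3,6}  total {0,3,4,6,7}
L3 = {2,5}  total {0,2,3,4,5,6,7}
L4 = {1}  total {0,1,2,3,4,5,6,7}
Reach set: {0,1,2,3,4,5,6,7}
witness 7: a

Answer: REACHABLE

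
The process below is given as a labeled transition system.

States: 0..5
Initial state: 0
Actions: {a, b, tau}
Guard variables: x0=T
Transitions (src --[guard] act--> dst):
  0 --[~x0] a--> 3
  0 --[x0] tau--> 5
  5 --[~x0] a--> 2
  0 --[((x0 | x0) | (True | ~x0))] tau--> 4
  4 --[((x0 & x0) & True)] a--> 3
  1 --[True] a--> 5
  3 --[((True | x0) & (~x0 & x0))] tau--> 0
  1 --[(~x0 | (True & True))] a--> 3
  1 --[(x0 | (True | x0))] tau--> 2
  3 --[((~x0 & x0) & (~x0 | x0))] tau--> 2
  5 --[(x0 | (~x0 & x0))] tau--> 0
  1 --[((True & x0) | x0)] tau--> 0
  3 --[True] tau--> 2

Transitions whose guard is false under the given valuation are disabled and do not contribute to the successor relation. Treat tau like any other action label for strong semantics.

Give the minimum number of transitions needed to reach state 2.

Answer: 3

Working:
Breadth-first toward 2:
  Layer 0: {0}
  Layer 1: {4,5}
  Layer 2: {3}
  Layer 3: {2}
depth(2)=3, e.g. tau·a·tau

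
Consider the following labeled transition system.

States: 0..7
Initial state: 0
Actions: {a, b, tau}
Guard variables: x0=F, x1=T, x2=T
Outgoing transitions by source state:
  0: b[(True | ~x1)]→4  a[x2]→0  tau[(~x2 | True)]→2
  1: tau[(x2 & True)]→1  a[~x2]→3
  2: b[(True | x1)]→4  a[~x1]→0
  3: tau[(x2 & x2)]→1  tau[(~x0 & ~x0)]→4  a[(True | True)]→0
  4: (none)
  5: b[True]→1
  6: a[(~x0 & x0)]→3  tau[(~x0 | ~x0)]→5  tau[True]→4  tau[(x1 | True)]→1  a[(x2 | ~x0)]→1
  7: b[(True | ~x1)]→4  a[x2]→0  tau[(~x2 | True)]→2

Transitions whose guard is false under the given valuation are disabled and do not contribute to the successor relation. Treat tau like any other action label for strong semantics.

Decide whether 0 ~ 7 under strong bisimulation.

Answer: BISIMILAR

Working:
Bisimulation quotient by refinement:
  π0 = {{0,1,2,3,4,5,6,7}}
  π1 = {{0,7},{1},{2,5},{3,6},{4}}
  π2 = {{0,7},{1},{2},{3},{4},{5},{6}}
7 equivalence class(es) (converged in 3)
class of 0: {0,7}; class of 7: {0,7}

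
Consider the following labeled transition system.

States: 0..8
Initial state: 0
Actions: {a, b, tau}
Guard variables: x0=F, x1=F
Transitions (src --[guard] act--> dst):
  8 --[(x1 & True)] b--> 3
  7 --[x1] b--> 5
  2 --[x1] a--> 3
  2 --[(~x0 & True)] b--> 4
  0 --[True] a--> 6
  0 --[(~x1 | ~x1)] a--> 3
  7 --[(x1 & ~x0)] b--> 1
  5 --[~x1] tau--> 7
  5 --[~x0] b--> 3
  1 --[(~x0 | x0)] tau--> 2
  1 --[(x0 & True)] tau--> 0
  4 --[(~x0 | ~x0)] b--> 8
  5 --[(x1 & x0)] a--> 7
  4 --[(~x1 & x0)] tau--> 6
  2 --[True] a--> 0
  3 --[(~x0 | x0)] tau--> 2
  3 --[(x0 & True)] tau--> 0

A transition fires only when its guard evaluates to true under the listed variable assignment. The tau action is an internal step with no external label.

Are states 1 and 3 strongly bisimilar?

Answer: BISIMILAR

Working:
Bisimulation quotient by refinement:
  P[0] = {{0,1,2,3,4,5,6,7,8}}
  P[1] = {{0},{1,3},{2},{4},{5},{6,7,8}}
Fixed point at round 2; 6 class(es).
[1]={1,3}  [3]={1,3}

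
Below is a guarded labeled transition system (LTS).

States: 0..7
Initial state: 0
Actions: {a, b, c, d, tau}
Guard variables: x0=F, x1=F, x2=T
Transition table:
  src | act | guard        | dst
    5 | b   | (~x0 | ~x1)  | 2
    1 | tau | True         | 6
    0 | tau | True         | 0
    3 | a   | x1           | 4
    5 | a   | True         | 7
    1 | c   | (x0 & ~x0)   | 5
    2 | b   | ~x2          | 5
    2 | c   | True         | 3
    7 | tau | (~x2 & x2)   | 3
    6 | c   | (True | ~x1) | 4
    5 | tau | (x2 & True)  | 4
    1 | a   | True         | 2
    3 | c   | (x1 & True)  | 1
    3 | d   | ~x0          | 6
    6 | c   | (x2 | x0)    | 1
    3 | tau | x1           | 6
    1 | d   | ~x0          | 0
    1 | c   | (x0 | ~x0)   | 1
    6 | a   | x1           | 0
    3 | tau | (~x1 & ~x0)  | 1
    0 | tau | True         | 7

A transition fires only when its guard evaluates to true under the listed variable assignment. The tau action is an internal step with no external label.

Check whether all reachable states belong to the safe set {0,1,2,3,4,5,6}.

Answer: INVARIANT VIOLATED at state 7

Trace:
Inv-set: {0,1,2,3,4,5,6}
R = {0,7}
  0: ✓
  7: ✗ unsafe
witness against invariant: tau → 7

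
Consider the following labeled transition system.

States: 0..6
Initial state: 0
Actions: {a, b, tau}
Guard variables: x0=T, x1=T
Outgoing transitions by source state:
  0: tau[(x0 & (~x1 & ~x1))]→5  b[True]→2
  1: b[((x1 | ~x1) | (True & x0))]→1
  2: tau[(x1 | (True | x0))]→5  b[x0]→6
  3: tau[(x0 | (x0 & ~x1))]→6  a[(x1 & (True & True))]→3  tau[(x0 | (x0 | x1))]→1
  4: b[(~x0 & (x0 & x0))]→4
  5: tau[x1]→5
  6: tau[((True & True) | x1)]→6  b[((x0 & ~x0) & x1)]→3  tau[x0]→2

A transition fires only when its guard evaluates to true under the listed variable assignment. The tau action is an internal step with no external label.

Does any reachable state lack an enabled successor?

Reachable = {0,2,5,6}
  0: b→2  [deg 1]
  2: b→6  tau→5  [deg 2]
  5: tau→5  [deg 1]
  6: tau→2  tau→6  [deg 2]

Answer: DEADLOCK-FREE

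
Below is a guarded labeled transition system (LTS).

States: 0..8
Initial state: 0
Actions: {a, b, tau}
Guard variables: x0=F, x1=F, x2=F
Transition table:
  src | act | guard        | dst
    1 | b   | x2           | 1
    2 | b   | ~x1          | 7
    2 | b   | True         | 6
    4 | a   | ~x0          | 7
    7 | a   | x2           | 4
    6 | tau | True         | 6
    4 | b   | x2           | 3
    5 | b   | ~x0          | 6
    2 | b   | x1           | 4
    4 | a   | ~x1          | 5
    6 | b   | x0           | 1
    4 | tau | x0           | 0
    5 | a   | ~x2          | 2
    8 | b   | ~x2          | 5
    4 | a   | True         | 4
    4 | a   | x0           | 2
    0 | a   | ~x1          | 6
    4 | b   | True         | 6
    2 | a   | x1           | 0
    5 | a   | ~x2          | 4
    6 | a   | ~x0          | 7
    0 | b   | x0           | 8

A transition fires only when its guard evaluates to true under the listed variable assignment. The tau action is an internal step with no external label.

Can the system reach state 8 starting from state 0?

Answer: UNREACHABLE

Trace:
13 transition(s) survive guard evaluation.
L0 = {0}
L1 = {6}  total {0,6}
L2 = {7}  total {0,6,7}
R = {0,6,7}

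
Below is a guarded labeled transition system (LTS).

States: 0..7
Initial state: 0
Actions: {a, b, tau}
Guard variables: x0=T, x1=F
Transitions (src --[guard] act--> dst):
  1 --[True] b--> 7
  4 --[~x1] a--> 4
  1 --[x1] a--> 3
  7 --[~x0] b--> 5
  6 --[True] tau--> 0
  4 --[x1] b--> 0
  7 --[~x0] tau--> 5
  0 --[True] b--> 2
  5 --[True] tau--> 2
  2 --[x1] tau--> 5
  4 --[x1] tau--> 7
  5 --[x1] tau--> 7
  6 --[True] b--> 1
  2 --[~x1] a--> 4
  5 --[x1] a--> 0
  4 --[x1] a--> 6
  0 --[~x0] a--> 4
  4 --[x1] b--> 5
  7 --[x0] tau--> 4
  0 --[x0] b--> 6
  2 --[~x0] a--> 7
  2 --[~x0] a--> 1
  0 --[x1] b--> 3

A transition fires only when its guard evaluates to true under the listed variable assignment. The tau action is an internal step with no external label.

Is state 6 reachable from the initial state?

Guard filter leaves 9 enabled edge(s).
Layer 0: {0}
Layer 1: {2,6}  cumulative {0,2,6}
Layer 2: {1,4}  cumulative {0,1,2,4,6}
Layer 3: {7}  cumulative {0,1,2,4,6,7}
Reachable = {0,1,2,4,6,7}
trace reaching 6: b

Answer: REACHABLE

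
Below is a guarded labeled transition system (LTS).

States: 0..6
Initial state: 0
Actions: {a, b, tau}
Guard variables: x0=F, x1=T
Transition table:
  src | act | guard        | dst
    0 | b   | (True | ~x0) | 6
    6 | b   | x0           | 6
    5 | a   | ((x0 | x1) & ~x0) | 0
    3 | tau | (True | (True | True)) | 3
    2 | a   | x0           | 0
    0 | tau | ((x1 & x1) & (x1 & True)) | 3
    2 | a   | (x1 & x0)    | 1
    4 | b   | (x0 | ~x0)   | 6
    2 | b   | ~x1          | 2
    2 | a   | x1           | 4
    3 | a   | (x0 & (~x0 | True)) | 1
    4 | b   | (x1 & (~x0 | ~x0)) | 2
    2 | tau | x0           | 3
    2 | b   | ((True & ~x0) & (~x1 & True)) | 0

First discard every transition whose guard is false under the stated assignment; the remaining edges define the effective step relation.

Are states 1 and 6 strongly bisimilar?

Answer: BISIMILAR

Trace:
Compute ~ classes (split until stable):
  P[0] = {{0,1,2,3,4,5,6}}
  P[1] = {{0},{1,6},{2,5},{3},{4}}
  P[2] = {{0},{1,6},{2},{3},{4},{5}}
6 equivalence class(es) (converged in 3)
class of 1: {1,6}; class of 6: {1,6}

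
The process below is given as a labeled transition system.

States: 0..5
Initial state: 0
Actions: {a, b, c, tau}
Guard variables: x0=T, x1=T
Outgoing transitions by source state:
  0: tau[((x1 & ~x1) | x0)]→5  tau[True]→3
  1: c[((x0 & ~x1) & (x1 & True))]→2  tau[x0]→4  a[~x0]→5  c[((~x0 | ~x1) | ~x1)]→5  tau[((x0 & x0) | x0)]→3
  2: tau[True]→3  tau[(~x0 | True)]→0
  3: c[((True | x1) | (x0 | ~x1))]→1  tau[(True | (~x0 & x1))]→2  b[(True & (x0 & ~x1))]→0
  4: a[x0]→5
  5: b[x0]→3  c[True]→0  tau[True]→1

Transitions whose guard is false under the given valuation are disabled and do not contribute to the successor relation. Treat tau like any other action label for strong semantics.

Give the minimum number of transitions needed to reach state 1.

Layered search for 1:
  L0 = {0}
  L1 = {3,5}
  L2 = {1,2}
first hit 1 at d=2 via tau·c

Answer: 2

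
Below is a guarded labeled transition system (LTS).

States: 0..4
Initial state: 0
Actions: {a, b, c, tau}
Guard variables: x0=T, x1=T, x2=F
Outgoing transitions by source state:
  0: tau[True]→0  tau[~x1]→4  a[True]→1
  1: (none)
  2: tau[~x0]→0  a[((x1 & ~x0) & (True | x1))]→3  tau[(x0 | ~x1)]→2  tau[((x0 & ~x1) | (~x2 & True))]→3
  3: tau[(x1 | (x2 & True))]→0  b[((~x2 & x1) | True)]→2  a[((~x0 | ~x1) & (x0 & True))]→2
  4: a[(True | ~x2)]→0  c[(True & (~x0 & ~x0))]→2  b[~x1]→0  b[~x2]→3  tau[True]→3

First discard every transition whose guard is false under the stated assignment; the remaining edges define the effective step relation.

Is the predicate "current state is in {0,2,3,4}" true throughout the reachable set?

Allowed set {0,2,3,4}
Reach set: {0,1}
  0: safe
  1: ✗ unsafe
reach 1 via a — violates

Answer: INVARIANT VIOLATED at state 1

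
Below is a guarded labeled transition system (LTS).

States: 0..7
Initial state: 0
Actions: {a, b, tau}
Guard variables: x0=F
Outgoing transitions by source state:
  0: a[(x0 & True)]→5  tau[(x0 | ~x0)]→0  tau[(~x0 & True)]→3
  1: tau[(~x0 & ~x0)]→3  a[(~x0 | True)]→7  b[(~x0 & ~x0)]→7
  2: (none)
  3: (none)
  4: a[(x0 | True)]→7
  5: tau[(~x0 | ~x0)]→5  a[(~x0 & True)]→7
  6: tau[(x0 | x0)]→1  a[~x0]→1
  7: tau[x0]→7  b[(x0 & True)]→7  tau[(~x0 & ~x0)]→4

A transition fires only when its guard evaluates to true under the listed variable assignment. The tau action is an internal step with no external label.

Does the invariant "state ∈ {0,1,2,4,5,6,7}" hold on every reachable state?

Inv-set: {0,1,2,4,5,6,7}
R = {0,3}
  0: safe
  3: VIOLATES
witness against invariant: tau → 3

Answer: INVARIANT VIOLATED at state 3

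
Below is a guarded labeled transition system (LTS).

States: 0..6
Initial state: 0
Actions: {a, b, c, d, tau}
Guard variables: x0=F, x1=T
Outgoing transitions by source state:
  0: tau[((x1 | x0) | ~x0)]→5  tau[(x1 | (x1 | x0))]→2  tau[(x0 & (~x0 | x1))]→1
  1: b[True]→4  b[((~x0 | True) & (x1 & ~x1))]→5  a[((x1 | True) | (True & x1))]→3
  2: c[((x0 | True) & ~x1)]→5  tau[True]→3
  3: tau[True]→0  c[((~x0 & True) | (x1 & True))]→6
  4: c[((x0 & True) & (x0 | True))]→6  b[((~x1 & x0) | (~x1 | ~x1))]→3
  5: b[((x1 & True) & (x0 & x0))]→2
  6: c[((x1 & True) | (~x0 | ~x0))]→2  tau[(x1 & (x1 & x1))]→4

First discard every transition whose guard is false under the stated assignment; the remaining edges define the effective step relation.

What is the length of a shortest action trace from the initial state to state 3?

Answer: 2

Trace:
BFS to 3:
  Layer 0: {0}
  Layer 1: {2,5}
  Layer 2: {3}
3 enters at depth 2; path tau·tau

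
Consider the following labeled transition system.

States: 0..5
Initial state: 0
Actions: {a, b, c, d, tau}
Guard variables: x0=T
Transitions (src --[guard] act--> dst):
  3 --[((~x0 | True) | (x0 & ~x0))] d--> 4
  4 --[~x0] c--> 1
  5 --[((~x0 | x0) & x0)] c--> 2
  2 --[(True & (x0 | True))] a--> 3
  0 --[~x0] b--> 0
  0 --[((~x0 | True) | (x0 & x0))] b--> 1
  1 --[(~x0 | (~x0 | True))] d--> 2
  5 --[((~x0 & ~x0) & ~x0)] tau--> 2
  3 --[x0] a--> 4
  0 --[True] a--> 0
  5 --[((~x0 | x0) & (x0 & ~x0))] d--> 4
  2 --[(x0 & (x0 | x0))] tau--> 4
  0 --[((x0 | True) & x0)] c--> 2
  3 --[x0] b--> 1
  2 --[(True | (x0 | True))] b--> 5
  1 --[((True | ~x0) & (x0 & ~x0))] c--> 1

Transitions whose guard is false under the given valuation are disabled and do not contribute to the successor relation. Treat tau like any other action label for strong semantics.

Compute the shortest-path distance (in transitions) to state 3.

Layered search for 3:
  L0 = {0}
  L1 = {1,2}
  L2 = {3,4,5}
depth(3)=2, e.g. c·a

Answer: 2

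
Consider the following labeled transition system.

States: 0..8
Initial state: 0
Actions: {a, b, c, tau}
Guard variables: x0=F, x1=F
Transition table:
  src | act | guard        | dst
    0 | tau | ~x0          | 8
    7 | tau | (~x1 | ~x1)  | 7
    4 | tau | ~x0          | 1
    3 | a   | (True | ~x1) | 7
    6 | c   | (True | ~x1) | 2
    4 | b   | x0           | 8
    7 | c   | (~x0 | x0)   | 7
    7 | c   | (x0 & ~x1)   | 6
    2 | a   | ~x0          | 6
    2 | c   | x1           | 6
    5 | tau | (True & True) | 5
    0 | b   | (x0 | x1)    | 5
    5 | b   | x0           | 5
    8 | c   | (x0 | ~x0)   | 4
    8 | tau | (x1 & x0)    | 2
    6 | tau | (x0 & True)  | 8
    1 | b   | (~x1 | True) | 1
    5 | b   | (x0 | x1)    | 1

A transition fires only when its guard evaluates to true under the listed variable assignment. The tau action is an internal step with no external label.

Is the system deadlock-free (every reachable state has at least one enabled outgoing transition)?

Reachable = {0,1,4,8}
  0: tau→8  [1 exit(s)]
  1: b→1  [1 exit(s)]
  4: tau→1  [1 exit(s)]
  8: c→4  [1 exit(s)]

Answer: DEADLOCK-FREE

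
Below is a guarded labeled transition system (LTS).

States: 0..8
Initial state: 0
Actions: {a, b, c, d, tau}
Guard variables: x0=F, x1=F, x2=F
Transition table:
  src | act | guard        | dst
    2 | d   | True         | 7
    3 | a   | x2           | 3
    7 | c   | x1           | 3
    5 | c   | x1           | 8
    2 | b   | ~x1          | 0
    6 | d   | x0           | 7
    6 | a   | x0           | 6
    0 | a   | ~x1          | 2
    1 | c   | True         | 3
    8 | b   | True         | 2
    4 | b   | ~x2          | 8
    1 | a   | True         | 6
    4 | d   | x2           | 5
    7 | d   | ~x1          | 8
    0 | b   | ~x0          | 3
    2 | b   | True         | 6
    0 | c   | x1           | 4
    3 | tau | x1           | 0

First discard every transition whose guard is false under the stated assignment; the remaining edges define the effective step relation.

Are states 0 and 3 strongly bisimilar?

Bisimulation quotient by refinement:
  round 0: {{0,1,2,3,4,5,6,7,8}}
  round 1: {{0},{1},{2},{3,5,6},{4,8},{7}}
  round 2: {{0},{1},{2},{3,5,6},{4},{7},{8}}
stable after 3 split(s): 7 block(s)
0∈{0}, 3∈{3,5,6}

Answer: NOT BISIMILAR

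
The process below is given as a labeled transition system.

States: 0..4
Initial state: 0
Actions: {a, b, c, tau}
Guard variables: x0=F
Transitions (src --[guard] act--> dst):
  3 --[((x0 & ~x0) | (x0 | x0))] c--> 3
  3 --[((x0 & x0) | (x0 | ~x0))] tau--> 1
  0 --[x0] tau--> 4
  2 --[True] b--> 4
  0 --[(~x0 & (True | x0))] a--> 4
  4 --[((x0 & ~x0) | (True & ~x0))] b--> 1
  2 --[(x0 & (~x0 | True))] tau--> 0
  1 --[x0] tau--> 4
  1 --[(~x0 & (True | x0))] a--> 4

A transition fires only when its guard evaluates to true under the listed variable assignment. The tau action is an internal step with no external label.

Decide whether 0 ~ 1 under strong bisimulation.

Answer: BISIMILAR

Trace:
Compute ~ classes (split until stable):
  π0 = {{0,1,2,3,4}}
  π1 = {{0,1},{2,4},{3}}
  π2 = {{0,1},{2},{3},{4}}
stable after 3 split(s): 4 block(s)
0∈{0,1}, 1∈{0,1}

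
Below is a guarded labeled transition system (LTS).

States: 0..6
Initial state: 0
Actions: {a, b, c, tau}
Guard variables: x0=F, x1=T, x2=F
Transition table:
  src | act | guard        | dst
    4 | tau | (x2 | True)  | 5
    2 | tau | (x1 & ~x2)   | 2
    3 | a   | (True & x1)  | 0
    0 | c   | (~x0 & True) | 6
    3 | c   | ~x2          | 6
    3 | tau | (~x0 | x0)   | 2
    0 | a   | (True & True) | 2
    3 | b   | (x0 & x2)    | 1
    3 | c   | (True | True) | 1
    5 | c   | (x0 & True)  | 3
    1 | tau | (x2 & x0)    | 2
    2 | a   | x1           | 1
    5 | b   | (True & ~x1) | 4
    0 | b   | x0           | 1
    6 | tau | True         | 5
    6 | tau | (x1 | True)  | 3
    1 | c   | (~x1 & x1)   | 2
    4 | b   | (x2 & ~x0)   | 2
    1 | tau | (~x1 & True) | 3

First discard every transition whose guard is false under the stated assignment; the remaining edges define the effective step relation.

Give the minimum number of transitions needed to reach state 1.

BFS to 1:
  L0 = {0}
  L1 = {2,6}
  L2 = {1,3,5}
1 enters at depth 2; path a·a

Answer: 2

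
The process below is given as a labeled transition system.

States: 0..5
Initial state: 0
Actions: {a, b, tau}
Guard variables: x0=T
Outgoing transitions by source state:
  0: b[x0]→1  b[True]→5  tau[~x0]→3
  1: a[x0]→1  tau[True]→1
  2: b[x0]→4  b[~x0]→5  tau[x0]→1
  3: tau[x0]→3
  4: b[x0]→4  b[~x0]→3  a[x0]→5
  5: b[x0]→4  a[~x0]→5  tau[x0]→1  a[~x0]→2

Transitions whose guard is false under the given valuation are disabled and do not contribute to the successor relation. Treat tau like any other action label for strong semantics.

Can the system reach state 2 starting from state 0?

Answer: UNREACHABLE

Trace:
Guard filter leaves 11 enabled edge(s).
Layer 0: {0}
Layer 1: {1,5}  total {0,1,5}
Layer 2: {4}  total {0,1,4,5}
Reachable = {0,1,4,5}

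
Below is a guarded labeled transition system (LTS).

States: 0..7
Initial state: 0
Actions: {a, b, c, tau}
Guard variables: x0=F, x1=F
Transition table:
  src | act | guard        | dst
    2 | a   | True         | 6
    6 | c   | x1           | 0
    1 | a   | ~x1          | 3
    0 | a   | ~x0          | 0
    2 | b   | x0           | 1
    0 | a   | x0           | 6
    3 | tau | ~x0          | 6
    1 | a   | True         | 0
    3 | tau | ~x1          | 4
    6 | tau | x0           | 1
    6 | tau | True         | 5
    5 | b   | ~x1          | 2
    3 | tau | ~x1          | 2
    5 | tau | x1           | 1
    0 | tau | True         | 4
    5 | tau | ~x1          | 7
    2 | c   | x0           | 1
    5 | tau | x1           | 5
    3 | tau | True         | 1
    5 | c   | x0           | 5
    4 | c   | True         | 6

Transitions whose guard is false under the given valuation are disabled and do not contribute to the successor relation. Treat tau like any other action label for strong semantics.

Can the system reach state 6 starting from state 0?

Answer: REACHABLE

Analysis:
After dropping false guards: 13 live edges.
L0 = {0}
L1 = {4}  total {0,4}
L2 = {6}  total {0,4,6}
L3 = {5}  total {0,4,5,6}
L4 = {2,7}  total {0,2,4,5,6,7}
R = {0,2,4,5,6,7}
Path to 6: tau·c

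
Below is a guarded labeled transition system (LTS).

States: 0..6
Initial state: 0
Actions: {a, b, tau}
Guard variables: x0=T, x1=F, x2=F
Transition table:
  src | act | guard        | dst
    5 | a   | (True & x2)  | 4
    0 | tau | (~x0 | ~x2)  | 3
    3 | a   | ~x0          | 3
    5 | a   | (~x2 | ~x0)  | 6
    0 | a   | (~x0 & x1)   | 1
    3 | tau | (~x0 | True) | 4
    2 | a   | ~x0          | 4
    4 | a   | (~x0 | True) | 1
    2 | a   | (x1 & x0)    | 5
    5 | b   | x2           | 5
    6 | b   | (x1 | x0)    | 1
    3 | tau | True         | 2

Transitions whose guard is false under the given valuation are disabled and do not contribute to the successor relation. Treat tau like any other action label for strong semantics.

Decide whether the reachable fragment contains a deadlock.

Answer: DEADLOCK at state 1

Analysis:
Reachable = {0,1,2,3,4}
  0: tau→3  [1 exit(s)]
  1: ∅  [no exit]
  2: ∅  [no exit]
  3: tau→2  tau→4  [2 exit(s)]
  4: a→1  [1 exit(s)]
Path to 1: tau·tau·a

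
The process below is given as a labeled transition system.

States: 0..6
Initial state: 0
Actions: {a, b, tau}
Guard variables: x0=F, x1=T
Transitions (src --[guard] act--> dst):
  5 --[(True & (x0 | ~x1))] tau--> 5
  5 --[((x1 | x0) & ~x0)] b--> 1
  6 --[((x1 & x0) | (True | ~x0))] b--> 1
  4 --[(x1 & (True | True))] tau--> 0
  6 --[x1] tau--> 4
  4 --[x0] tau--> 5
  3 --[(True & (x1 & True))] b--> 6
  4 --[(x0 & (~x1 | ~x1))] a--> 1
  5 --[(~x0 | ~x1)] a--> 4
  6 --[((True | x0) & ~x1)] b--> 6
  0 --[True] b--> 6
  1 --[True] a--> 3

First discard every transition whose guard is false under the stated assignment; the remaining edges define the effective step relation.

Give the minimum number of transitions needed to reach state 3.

Answer: 3

Analysis:
Breadth-first toward 3:
  Layer 0: {0}
  Layer 1: {6}
  Layer 2: {1,4}
  Layer 3: {3}
first hit 3 at d=3 via b·b·a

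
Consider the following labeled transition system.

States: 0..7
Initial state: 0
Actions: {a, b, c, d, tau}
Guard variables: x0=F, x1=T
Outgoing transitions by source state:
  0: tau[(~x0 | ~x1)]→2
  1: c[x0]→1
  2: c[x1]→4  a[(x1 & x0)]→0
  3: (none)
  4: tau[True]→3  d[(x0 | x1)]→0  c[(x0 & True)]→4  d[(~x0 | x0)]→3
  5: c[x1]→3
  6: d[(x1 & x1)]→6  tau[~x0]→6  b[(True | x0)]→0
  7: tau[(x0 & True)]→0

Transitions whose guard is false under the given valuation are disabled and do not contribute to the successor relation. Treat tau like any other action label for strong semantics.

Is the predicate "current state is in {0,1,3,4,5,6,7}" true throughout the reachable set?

Allowed set {0,1,3,4,5,6,7}
Reach set: {0,2,3,4}
  0: ok
  2: VIOLATES
  3: ok
  4: ok
counterexample path to 2: tau

Answer: INVARIANT VIOLATED at state 2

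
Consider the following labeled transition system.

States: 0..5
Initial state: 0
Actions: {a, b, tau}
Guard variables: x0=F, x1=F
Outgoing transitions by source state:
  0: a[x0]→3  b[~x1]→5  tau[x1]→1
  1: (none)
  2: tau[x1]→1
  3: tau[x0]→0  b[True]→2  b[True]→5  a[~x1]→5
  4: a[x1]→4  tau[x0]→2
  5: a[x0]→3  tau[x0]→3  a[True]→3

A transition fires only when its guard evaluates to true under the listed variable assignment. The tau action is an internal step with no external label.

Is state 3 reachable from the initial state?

Answer: REACHABLE

Trace:
5 transition(s) survive guard evaluation.
depth 0: {0}
depth 1: {5}  cumulative {0,5}
depth 2: {3}  cumulative {0,3,5}
depth 3: {2}  cumulative {0,2,3,5}
R = {0,2,3,5}
witness 3: b·a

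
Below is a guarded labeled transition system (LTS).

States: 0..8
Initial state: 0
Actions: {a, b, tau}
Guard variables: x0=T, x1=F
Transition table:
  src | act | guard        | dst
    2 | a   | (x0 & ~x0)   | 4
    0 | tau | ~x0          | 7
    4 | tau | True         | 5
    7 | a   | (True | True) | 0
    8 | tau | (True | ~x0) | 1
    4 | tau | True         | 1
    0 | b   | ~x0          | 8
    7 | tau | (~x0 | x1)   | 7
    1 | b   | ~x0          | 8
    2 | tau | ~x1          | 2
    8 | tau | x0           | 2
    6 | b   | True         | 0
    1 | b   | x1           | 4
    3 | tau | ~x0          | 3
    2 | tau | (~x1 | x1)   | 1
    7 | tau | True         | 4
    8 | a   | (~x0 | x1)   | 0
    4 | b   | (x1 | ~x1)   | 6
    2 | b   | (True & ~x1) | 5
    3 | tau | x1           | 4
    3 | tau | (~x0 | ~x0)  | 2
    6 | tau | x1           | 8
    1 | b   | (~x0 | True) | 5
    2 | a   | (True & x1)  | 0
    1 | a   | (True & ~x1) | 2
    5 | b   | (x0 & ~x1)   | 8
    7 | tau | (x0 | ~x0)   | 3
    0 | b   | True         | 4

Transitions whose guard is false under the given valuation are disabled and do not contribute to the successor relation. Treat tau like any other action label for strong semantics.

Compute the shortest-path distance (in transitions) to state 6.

Answer: 2

Analysis:
Layered search for 6:
  Layer 0: {0}
  Layer 1: {4}
  Layer 2: {1,5,6}
depth(6)=2, e.g. b·b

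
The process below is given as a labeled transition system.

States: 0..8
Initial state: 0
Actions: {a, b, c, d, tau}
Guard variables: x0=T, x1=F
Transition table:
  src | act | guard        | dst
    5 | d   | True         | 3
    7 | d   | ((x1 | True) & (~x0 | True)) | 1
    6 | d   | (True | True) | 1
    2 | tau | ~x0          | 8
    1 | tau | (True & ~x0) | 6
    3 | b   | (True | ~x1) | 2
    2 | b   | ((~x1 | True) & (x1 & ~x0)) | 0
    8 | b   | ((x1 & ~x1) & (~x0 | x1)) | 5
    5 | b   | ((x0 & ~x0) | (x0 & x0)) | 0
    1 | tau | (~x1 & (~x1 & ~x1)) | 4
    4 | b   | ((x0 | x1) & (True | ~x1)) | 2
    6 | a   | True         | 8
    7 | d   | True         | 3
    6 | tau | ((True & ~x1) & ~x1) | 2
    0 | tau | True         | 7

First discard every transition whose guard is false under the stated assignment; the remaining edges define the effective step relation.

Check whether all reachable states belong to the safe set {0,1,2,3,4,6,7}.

Answer: INVARIANT HOLDS

Analysis:
Allowed set {0,1,2,3,4,6,7}
Reach set: {0,1,2,3,4,7}
  0: ✓
  1: ✓
  2: ✓
  3: ✓
  4: ✓
  7: ✓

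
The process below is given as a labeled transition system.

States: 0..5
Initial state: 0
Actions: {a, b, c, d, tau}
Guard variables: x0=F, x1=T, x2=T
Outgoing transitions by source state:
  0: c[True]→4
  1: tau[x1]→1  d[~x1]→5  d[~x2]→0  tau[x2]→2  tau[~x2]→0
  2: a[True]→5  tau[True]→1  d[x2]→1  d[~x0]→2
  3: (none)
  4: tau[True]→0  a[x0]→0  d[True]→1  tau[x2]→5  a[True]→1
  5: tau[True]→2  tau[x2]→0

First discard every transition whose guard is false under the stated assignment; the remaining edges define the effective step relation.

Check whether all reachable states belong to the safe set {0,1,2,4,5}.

Answer: INVARIANT HOLDS

Analysis:
Inv-set: {0,1,2,4,5}
Reachable = {0,1,2,4,5}
  0: safe
  1: safe
  2: safe
  4: safe
  5: safe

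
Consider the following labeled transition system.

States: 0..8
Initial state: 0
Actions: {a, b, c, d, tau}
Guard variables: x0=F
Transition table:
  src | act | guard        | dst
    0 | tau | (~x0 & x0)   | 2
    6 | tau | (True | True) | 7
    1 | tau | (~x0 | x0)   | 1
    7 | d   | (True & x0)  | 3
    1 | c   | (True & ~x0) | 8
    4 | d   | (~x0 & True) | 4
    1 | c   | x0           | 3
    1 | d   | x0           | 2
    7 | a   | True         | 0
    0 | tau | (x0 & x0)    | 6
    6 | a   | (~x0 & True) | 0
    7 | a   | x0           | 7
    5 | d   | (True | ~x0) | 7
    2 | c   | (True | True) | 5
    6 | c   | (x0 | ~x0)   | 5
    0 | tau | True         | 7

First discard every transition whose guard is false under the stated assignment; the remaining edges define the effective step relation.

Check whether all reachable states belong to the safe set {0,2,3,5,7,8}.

Answer: INVARIANT HOLDS

Working:
Allowed set {0,2,3,5,7,8}
Reachable = {0,7}
  0: ok
  7: ok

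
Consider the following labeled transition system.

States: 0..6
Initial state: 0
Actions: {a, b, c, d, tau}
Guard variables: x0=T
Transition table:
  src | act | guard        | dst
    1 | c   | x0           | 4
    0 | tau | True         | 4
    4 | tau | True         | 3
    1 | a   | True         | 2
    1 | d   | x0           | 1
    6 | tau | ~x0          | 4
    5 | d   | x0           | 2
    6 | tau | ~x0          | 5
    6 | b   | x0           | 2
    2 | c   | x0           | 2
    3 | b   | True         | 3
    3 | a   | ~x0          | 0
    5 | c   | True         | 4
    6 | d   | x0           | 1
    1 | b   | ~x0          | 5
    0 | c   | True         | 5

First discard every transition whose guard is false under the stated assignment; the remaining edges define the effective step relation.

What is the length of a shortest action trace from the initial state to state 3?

Answer: 2

Trace:
Layered search for 3:
  L0 = {0}
  L1 = {4,5}
  L2 = {2,3}
depth(3)=2, e.g. tau·tau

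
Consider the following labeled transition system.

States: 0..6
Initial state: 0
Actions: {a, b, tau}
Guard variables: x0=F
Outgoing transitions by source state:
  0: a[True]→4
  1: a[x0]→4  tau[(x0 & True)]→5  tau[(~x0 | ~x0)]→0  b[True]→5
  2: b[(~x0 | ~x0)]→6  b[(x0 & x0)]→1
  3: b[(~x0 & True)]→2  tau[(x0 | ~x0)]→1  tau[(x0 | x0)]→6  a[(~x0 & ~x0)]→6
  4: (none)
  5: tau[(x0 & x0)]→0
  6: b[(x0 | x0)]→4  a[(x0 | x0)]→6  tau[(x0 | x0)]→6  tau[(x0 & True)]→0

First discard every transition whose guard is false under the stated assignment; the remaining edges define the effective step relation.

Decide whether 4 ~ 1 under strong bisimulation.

Bisimulation quotient by refinement:
  round 0: {{0,1,2,3,4,5,6}}
  round 1: {{0},{1},{2},{3},{4,5,6}}
5 equivalence class(es) (converged in 2)
[4]={4,5,6}  [1]={1}

Answer: NOT BISIMILAR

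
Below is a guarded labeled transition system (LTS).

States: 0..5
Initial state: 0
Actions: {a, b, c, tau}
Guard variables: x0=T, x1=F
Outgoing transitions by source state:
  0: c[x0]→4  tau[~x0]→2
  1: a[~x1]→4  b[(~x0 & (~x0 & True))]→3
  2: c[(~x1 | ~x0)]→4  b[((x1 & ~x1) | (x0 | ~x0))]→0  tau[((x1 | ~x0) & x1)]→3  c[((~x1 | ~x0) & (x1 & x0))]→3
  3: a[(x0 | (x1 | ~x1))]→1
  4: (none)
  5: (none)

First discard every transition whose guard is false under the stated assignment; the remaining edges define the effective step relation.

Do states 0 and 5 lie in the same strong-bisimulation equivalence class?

Bisimulation quotient by refinement:
  P[0] = {{0,1,2,3,4,5}}
  P[1] = {{0},{1,3},{2},{4,5}}
  P[2] = {{0},{1},{2},{3},{4,5}}
stable after 3 split(s): 5 block(s)
[0]={0}  [5]={4,5}

Answer: NOT BISIMILAR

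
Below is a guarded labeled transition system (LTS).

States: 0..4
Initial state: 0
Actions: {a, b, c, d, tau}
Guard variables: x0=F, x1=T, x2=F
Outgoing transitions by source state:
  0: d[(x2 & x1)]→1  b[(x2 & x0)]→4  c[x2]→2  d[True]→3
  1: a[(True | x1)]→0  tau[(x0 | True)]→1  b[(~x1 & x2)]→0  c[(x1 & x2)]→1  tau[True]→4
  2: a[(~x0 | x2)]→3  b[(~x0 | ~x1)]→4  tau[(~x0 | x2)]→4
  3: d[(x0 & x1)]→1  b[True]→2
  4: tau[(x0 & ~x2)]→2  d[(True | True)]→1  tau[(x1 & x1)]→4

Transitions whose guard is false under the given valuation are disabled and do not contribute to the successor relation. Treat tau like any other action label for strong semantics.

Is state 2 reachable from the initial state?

After dropping false guards: 10 live edges.
L0 = {0}
L1 = {3}  total {0,3}
L2 = {2}  total {0,2,3}
L3 = {4}  total {0,2,3,4}
L4 = {1}  total {0,1,2,3,4}
Reachable = {0,1,2,3,4}
witness 2: d·b

Answer: REACHABLE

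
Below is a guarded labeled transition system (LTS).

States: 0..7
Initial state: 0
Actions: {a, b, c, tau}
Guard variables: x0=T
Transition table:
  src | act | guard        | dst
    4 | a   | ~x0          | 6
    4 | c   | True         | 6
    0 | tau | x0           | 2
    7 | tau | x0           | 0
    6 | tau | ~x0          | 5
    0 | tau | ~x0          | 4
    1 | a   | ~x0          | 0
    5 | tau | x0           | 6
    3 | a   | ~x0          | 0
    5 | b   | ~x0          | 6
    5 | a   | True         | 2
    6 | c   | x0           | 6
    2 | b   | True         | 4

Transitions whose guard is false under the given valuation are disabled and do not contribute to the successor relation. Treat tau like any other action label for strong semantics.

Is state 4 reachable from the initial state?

Guard filter leaves 7 enabled edge(s).
depth 0: {0}
depth 1: {2}  cumulative {0,2}
depth 2: {4}  cumulative {0,2,4}
depth 3: {6}  cumulative {0,2,4,6}
R = {0,2,4,6}
trace reaching 4: tau·b

Answer: REACHABLE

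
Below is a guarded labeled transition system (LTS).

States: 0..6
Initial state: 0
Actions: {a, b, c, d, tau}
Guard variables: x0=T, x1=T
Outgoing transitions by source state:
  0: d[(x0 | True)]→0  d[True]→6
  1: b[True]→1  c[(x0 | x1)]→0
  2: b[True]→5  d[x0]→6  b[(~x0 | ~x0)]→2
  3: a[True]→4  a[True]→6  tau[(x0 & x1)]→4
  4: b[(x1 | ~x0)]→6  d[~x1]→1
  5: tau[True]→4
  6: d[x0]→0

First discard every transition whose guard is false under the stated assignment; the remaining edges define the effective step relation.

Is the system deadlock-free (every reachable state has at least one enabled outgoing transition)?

R = {0,6}
  0: d→0  d→6  [2 out]
  6: d→0  [1 out]

Answer: DEADLOCK-FREE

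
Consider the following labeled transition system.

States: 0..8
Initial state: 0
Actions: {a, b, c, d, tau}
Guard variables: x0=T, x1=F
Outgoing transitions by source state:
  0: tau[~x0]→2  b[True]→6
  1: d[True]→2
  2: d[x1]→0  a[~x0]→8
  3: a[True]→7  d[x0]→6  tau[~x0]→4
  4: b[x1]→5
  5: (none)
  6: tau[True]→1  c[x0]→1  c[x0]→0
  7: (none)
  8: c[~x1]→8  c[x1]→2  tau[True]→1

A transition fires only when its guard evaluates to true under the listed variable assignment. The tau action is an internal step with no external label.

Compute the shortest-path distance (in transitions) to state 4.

Layered search for 4:
  L0 = {0}
  L1 = {6}
  L2 = {1}
  L3 = {2}
4 never appears.

Answer: UNREACHABLE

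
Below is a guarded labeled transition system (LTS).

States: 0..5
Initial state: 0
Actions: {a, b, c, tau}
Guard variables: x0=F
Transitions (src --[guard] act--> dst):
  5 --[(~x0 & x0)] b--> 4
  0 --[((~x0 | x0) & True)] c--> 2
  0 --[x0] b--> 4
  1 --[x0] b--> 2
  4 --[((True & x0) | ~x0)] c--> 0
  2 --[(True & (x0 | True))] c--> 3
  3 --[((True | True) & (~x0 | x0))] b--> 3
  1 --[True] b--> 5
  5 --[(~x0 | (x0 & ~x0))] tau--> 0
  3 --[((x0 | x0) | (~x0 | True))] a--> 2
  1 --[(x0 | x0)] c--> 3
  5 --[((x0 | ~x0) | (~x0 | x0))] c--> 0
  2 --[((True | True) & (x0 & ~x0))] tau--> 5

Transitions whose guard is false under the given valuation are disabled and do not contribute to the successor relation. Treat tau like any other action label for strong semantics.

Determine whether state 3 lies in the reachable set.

8 transition(s) survive guard evaluation.
L0 = {0}
L1 = {2}  total {0,2}
L2 = {3}  total {0,2,3}
Reachable = {0,2,3}
Path to 3: c·c

Answer: REACHABLE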